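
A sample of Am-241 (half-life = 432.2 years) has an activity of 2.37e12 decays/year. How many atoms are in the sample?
N = A/λ = 1.478e15 atoms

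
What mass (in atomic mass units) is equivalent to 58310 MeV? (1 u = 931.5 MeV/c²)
m = E/c² = 62.6 u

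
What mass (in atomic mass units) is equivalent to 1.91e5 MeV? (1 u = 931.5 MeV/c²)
m = E/c² = 205 u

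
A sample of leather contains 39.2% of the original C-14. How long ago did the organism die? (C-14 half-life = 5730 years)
Age = t½ × log₂(1/ratio) = 7742 years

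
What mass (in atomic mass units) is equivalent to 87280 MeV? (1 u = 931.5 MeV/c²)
m = E/c² = 93.7 u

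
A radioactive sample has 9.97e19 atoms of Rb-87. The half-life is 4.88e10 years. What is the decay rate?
A = λN = 1.416e9 decays/year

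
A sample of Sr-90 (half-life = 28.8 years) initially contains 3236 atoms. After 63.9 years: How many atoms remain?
N = N₀(1/2)^(t/t½) = 695.2 atoms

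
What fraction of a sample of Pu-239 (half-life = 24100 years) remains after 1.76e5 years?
N/N₀ = (1/2)^(t/t½) = 0.006333 = 0.633%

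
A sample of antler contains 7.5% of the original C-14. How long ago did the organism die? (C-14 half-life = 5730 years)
Age = t½ × log₂(1/ratio) = 21410 years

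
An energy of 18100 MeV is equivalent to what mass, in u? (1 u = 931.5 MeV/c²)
m = E/c² = 19.43 u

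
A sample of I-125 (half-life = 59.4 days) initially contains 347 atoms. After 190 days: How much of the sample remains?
N = N₀(1/2)^(t/t½) = 37.8 atoms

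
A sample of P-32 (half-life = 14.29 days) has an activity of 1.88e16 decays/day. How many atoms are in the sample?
N = A/λ = 3.876e17 atoms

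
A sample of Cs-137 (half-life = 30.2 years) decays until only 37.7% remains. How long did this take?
t = t½ × log₂(N₀/N) = 42.5 years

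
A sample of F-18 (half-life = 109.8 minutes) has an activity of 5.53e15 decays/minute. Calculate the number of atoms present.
N = A/λ = 8.76e17 atoms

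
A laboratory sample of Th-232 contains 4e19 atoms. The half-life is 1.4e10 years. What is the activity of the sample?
A = λN = 1.98e9 decays/year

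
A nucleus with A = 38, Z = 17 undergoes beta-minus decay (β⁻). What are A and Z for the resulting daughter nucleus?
Daughter: A = 38, Z = 18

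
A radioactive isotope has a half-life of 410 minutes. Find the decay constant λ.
λ = ln(2)/t½ = 0.001691 minute⁻¹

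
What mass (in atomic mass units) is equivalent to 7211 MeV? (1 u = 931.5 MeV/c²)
m = E/c² = 7.741 u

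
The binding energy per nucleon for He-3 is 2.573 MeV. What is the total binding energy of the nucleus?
B.E. = 2.573 × 3 = 7.719 MeV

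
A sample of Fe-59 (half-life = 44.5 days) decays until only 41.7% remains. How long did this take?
t = t½ × log₂(N₀/N) = 56.15 days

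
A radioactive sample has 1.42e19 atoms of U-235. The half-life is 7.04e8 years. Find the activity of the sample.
A = λN = 1.398e10 decays/year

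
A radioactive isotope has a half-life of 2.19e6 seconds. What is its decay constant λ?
λ = ln(2)/t½ = 3.165e-7 second⁻¹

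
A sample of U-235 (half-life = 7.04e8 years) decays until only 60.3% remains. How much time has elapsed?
t = t½ × log₂(N₀/N) = 5.138e8 years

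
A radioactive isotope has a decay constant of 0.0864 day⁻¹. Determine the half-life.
t½ = ln(2)/λ = 8.023 days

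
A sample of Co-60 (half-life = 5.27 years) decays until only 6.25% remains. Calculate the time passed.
t = t½ × log₂(N₀/N) = 21.08 years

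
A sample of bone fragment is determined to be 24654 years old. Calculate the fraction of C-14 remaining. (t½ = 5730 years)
N/N₀ = (1/2)^(t/t½) = 0.05067 = 5.07%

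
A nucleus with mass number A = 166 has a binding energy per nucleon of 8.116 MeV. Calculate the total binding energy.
B.E. = 8.116 × 166 = 1347 MeV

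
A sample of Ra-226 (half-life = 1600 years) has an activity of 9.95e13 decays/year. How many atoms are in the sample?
N = A/λ = 2.297e17 atoms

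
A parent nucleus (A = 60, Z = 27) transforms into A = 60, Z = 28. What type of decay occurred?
ΔA = 0, ΔZ = +1 ⇒ beta-minus decay (β⁻)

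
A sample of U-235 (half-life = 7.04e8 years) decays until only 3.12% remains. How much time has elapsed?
t = t½ × log₂(N₀/N) = 3.522e9 years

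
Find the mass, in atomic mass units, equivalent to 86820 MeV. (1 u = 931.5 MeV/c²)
m = E/c² = 93.2 u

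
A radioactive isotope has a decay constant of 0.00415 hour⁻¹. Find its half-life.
t½ = ln(2)/λ = 167 hours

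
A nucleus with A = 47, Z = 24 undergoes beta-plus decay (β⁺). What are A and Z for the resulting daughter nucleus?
Daughter: A = 47, Z = 23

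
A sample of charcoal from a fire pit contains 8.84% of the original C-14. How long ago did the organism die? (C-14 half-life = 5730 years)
Age = t½ × log₂(1/ratio) = 20050 years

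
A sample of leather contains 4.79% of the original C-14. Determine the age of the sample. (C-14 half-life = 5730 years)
Age = t½ × log₂(1/ratio) = 25120 years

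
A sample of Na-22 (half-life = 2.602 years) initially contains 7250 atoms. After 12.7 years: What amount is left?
N = N₀(1/2)^(t/t½) = 246.1 atoms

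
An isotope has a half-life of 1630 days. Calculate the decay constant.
λ = ln(2)/t½ = 4.252e-4 day⁻¹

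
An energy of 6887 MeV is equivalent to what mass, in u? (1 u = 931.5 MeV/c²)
m = E/c² = 7.393 u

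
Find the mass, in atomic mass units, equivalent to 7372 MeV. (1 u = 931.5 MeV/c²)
m = E/c² = 7.914 u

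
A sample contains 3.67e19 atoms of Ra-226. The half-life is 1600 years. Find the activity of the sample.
A = λN = 1.59e16 decays/year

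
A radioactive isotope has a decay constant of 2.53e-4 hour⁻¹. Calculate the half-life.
t½ = ln(2)/λ = 2740 hours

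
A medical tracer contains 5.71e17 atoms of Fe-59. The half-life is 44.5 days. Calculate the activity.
A = λN = 8.894e15 decays/day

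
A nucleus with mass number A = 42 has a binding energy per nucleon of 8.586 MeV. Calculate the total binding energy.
B.E. = 8.586 × 42 = 360.6 MeV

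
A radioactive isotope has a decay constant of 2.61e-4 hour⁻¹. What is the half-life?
t½ = ln(2)/λ = 2656 hours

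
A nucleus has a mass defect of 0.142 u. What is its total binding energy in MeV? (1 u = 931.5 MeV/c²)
B.E. = Δm × 931.5 = 132.3 MeV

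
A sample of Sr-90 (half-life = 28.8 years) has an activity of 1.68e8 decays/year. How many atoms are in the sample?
N = A/λ = 6.98e9 atoms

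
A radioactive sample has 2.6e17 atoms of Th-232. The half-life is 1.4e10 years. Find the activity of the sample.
A = λN = 1.287e7 decays/year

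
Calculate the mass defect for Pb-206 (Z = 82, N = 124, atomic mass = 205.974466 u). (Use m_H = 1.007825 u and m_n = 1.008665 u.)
Δm = Z·m_H + N·m_n − M = 1.742 u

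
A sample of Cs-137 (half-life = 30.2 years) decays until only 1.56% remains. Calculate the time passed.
t = t½ × log₂(N₀/N) = 181.3 years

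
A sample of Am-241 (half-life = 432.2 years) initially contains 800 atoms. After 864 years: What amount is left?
N = N₀(1/2)^(t/t½) = 200.1 atoms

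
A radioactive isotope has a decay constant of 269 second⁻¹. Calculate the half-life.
t½ = ln(2)/λ = 0.002577 seconds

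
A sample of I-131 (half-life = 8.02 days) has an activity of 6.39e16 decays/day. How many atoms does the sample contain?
N = A/λ = 7.393e17 atoms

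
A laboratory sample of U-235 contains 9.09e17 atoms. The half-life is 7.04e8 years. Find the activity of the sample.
A = λN = 8.95e8 decays/year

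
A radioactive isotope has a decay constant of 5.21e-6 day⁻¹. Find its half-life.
t½ = ln(2)/λ = 1.33e5 days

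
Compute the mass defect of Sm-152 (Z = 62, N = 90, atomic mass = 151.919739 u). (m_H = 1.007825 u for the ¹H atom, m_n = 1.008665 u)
Δm = Z·m_H + N·m_n − M = 1.345 u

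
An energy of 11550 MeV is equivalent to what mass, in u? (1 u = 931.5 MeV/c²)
m = E/c² = 12.4 u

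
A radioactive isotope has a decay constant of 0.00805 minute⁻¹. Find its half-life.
t½ = ln(2)/λ = 86.11 minutes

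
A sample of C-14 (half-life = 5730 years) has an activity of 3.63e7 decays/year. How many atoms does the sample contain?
N = A/λ = 3.001e11 atoms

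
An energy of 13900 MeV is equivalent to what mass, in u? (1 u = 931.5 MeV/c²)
m = E/c² = 14.92 u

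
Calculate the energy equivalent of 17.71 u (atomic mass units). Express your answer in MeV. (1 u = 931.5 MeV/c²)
E = mc² = 16500 MeV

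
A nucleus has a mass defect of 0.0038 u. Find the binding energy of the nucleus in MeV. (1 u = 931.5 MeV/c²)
B.E. = Δm × 931.5 = 3.54 MeV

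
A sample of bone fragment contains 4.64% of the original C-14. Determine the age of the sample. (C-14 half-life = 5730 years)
Age = t½ × log₂(1/ratio) = 25380 years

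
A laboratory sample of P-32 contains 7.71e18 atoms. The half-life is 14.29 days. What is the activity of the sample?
A = λN = 3.74e17 decays/day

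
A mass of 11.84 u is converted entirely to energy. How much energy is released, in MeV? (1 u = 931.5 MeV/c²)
E = mc² = 11030 MeV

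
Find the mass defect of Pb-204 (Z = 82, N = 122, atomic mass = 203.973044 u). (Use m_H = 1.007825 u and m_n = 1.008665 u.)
Δm = Z·m_H + N·m_n − M = 1.726 u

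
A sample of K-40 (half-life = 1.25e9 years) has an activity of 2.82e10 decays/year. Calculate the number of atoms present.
N = A/λ = 5.086e19 atoms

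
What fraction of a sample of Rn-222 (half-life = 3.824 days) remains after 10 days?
N/N₀ = (1/2)^(t/t½) = 0.1632 = 16.3%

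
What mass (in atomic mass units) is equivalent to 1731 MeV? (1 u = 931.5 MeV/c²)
m = E/c² = 1.858 u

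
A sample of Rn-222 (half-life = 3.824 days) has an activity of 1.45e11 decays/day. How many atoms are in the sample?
N = A/λ = 7.999e11 atoms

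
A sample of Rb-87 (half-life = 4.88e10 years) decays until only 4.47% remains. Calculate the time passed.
t = t½ × log₂(N₀/N) = 2.188e11 years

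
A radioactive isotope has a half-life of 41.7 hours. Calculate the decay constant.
λ = ln(2)/t½ = 0.01662 hour⁻¹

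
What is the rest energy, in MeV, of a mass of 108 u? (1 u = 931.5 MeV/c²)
E = mc² = 1.006e5 MeV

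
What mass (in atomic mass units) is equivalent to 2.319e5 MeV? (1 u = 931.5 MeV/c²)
m = E/c² = 249 u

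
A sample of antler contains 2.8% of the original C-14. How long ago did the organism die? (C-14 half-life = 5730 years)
Age = t½ × log₂(1/ratio) = 29560 years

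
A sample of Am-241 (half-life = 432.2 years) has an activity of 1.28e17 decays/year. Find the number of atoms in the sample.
N = A/λ = 7.981e19 atoms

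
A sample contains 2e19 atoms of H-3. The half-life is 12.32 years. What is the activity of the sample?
A = λN = 1.125e18 decays/year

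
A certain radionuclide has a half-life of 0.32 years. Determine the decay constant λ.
λ = ln(2)/t½ = 2.166 year⁻¹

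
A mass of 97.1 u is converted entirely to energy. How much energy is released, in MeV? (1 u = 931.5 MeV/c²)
E = mc² = 90450 MeV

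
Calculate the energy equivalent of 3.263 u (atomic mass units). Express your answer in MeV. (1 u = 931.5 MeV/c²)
E = mc² = 3039 MeV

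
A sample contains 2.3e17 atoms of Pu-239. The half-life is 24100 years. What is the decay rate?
A = λN = 6.615e12 decays/year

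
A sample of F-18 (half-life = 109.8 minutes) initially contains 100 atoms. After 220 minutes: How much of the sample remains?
N = N₀(1/2)^(t/t½) = 24.94 atoms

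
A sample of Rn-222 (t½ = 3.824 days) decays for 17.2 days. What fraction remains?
N/N₀ = (1/2)^(t/t½) = 0.04426 = 4.43%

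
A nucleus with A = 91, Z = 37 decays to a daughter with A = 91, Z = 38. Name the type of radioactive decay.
ΔA = 0, ΔZ = +1 ⇒ beta-minus decay (β⁻)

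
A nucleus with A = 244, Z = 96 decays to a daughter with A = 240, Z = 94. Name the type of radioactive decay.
ΔA = -4, ΔZ = -2 ⇒ alpha decay (α)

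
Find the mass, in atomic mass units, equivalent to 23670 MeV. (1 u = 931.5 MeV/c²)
m = E/c² = 25.41 u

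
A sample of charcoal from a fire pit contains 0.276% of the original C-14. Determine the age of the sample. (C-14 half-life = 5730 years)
Age = t½ × log₂(1/ratio) = 48710 years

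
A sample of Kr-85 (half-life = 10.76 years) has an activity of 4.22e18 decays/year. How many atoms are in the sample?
N = A/λ = 6.551e19 atoms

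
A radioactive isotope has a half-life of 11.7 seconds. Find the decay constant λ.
λ = ln(2)/t½ = 0.05924 second⁻¹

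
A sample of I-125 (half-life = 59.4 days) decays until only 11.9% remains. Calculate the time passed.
t = t½ × log₂(N₀/N) = 182.4 days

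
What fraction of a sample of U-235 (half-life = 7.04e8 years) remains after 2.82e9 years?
N/N₀ = (1/2)^(t/t½) = 0.06225 = 6.23%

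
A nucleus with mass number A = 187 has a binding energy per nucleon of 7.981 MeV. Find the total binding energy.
B.E. = 7.981 × 187 = 1492 MeV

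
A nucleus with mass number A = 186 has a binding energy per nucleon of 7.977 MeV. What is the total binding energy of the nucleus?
B.E. = 7.977 × 186 = 1484 MeV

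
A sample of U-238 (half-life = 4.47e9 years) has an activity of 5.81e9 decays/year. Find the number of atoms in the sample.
N = A/λ = 3.747e19 atoms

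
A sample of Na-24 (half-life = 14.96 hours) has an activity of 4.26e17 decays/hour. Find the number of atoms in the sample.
N = A/λ = 9.194e18 atoms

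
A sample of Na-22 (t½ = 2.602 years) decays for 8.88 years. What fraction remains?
N/N₀ = (1/2)^(t/t½) = 0.0939 = 9.39%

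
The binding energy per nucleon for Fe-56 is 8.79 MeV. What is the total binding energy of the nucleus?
B.E. = 8.79 × 56 = 492.2 MeV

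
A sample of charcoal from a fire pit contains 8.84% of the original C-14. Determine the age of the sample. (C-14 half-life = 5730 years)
Age = t½ × log₂(1/ratio) = 20050 years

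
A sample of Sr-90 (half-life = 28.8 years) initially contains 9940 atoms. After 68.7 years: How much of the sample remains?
N = N₀(1/2)^(t/t½) = 1902 atoms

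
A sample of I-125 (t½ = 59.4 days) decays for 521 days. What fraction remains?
N/N₀ = (1/2)^(t/t½) = 0.002289 = 0.229%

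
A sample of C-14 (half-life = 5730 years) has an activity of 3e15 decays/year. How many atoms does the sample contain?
N = A/λ = 2.48e19 atoms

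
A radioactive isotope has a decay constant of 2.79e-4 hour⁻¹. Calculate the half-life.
t½ = ln(2)/λ = 2484 hours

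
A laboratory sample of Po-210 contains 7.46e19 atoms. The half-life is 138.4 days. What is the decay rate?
A = λN = 3.736e17 decays/day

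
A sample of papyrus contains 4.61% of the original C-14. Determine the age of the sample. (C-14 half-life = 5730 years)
Age = t½ × log₂(1/ratio) = 25440 years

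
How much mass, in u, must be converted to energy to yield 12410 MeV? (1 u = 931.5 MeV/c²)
m = E/c² = 13.32 u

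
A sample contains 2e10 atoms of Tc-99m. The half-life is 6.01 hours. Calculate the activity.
A = λN = 2.307e9 decays/hour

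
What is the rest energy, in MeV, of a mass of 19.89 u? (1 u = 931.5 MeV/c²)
E = mc² = 18530 MeV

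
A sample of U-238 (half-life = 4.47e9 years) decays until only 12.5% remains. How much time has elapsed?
t = t½ × log₂(N₀/N) = 1.341e10 years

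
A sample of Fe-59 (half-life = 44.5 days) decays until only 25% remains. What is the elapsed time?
t = t½ × log₂(N₀/N) = 89 days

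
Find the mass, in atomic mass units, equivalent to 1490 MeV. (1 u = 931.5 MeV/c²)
m = E/c² = 1.6 u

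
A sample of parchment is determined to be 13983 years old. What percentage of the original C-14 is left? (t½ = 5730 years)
N/N₀ = (1/2)^(t/t½) = 0.1842 = 18.4%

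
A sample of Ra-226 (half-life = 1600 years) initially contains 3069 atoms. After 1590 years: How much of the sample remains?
N = N₀(1/2)^(t/t½) = 1541 atoms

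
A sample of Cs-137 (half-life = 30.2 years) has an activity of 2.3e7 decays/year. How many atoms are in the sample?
N = A/λ = 1.002e9 atoms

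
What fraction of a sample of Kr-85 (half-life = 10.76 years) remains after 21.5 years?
N/N₀ = (1/2)^(t/t½) = 0.2503 = 25%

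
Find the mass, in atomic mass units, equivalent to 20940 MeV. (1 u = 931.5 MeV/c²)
m = E/c² = 22.48 u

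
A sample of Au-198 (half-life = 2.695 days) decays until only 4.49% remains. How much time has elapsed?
t = t½ × log₂(N₀/N) = 12.07 days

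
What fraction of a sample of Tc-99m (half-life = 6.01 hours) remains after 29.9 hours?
N/N₀ = (1/2)^(t/t½) = 0.0318 = 3.18%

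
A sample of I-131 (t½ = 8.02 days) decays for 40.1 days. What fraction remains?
N/N₀ = (1/2)^(t/t½) = 0.03125 = 3.12%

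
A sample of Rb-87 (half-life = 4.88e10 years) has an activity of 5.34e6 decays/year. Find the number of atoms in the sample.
N = A/λ = 3.76e17 atoms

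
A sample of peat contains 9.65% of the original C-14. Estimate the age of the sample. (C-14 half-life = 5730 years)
Age = t½ × log₂(1/ratio) = 19330 years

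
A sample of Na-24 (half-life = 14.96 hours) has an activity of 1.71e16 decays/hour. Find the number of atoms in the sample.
N = A/λ = 3.691e17 atoms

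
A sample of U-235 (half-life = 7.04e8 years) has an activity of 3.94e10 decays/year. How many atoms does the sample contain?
N = A/λ = 4.002e19 atoms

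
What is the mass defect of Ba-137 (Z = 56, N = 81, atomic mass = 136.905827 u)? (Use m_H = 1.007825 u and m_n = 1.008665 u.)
Δm = Z·m_H + N·m_n − M = 1.234 u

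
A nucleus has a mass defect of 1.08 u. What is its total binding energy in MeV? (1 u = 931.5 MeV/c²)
B.E. = Δm × 931.5 = 1006 MeV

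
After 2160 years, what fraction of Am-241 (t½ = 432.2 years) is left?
N/N₀ = (1/2)^(t/t½) = 0.0313 = 3.13%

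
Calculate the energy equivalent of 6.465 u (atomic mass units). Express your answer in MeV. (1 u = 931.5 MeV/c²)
E = mc² = 6022 MeV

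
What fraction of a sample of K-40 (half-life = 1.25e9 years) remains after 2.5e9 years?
N/N₀ = (1/2)^(t/t½) = 0.25 = 25%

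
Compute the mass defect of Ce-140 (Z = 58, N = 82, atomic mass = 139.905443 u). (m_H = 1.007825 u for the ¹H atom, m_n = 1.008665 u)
Δm = Z·m_H + N·m_n − M = 1.259 u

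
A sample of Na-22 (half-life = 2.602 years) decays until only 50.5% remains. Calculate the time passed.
t = t½ × log₂(N₀/N) = 2.565 years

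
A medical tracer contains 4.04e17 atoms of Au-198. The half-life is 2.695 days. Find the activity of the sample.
A = λN = 1.039e17 decays/day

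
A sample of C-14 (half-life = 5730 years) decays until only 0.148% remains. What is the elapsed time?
t = t½ × log₂(N₀/N) = 53860 years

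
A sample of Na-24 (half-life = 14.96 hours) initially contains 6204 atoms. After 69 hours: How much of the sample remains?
N = N₀(1/2)^(t/t½) = 253.6 atoms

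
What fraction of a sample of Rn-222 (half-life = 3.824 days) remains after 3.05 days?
N/N₀ = (1/2)^(t/t½) = 0.5753 = 57.5%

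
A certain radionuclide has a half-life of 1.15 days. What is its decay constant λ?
λ = ln(2)/t½ = 0.6027 day⁻¹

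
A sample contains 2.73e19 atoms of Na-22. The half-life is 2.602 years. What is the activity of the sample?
A = λN = 7.272e18 decays/year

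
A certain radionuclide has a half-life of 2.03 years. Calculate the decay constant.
λ = ln(2)/t½ = 0.3415 year⁻¹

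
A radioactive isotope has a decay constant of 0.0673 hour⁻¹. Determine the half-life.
t½ = ln(2)/λ = 10.3 hours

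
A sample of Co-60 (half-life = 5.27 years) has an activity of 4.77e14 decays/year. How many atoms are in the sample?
N = A/λ = 3.627e15 atoms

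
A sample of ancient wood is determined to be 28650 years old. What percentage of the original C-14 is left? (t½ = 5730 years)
N/N₀ = (1/2)^(t/t½) = 0.03125 = 3.12%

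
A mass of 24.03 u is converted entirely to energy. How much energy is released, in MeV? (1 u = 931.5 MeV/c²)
E = mc² = 22380 MeV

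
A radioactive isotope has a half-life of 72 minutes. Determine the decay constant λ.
λ = ln(2)/t½ = 0.009627 minute⁻¹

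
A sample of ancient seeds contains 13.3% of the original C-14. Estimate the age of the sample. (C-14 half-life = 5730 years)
Age = t½ × log₂(1/ratio) = 16680 years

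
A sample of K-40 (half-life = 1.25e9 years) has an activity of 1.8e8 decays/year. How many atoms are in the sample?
N = A/λ = 3.246e17 atoms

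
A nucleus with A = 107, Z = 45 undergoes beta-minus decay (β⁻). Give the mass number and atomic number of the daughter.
Daughter: A = 107, Z = 46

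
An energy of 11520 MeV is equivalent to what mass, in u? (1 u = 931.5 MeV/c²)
m = E/c² = 12.37 u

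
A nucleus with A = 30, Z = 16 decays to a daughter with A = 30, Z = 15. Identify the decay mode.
ΔA = 0, ΔZ = -1 ⇒ beta-plus decay (β⁺) or electron capture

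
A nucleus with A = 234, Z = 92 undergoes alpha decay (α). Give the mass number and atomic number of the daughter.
Daughter: A = 230, Z = 90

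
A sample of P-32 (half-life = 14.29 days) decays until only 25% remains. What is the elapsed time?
t = t½ × log₂(N₀/N) = 28.58 days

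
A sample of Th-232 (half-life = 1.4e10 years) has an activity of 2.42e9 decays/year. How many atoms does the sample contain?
N = A/λ = 4.888e19 atoms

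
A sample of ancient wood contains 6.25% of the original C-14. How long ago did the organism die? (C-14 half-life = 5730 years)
Age = t½ × log₂(1/ratio) = 22920 years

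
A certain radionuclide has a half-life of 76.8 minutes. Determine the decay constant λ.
λ = ln(2)/t½ = 0.009025 minute⁻¹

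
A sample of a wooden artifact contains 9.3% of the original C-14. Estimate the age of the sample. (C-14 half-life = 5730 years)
Age = t½ × log₂(1/ratio) = 19630 years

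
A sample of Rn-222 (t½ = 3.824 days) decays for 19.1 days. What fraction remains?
N/N₀ = (1/2)^(t/t½) = 0.03136 = 3.14%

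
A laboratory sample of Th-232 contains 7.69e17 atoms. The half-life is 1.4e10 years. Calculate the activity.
A = λN = 3.807e7 decays/year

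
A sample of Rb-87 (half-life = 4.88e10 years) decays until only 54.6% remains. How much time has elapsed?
t = t½ × log₂(N₀/N) = 4.26e10 years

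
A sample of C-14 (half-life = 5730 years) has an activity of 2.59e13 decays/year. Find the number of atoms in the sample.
N = A/λ = 2.141e17 atoms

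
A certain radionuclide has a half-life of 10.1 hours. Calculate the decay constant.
λ = ln(2)/t½ = 0.06863 hour⁻¹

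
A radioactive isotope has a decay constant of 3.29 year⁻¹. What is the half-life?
t½ = ln(2)/λ = 0.2107 years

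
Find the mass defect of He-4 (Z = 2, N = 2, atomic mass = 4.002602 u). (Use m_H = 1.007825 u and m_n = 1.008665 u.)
Δm = Z·m_H + N·m_n − M = 0.03038 u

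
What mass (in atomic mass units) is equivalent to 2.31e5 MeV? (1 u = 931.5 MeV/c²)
m = E/c² = 248 u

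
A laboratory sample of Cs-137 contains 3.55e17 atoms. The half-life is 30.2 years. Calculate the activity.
A = λN = 8.148e15 decays/year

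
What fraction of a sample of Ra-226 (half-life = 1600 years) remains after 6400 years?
N/N₀ = (1/2)^(t/t½) = 0.0625 = 6.25%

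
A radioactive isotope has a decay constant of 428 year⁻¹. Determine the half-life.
t½ = ln(2)/λ = 0.00162 years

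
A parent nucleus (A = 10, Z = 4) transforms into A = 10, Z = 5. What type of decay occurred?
ΔA = 0, ΔZ = +1 ⇒ beta-minus decay (β⁻)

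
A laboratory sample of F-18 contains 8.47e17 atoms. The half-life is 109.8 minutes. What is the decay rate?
A = λN = 5.347e15 decays/minute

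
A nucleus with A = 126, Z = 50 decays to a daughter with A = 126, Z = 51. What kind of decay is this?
ΔA = 0, ΔZ = +1 ⇒ beta-minus decay (β⁻)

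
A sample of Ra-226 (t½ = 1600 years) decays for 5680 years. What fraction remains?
N/N₀ = (1/2)^(t/t½) = 0.08538 = 8.54%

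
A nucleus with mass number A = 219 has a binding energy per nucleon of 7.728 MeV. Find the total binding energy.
B.E. = 7.728 × 219 = 1692 MeV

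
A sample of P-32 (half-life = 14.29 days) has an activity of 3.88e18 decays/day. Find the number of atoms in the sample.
N = A/λ = 7.999e19 atoms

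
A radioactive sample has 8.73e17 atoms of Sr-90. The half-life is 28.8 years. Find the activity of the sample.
A = λN = 2.101e16 decays/year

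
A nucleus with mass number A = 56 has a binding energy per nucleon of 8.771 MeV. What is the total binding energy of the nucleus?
B.E. = 8.771 × 56 = 491.2 MeV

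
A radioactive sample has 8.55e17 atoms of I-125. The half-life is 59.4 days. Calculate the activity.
A = λN = 9.977e15 decays/day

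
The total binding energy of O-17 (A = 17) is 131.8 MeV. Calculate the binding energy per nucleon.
B.E./A = 131.8/17 = 7.753 MeV/nucleon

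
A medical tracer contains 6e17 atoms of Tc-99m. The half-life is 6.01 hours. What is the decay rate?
A = λN = 6.92e16 decays/hour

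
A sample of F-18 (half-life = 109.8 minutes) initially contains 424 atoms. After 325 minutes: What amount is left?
N = N₀(1/2)^(t/t½) = 54.49 atoms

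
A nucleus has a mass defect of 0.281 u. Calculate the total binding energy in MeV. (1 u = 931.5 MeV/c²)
B.E. = Δm × 931.5 = 261.8 MeV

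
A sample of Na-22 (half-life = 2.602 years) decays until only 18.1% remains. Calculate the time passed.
t = t½ × log₂(N₀/N) = 6.416 years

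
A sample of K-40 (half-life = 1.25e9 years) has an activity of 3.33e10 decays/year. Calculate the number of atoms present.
N = A/λ = 6.005e19 atoms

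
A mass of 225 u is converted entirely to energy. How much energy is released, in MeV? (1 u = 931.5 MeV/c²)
E = mc² = 2.096e5 MeV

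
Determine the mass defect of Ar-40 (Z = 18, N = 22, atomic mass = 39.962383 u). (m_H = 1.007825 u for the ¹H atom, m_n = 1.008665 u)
Δm = Z·m_H + N·m_n − M = 0.3691 u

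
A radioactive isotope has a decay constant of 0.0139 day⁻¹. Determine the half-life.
t½ = ln(2)/λ = 49.87 days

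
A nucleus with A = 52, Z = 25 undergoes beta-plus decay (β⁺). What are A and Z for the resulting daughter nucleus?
Daughter: A = 52, Z = 24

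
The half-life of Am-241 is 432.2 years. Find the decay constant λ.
λ = ln(2)/t½ = 0.001604 year⁻¹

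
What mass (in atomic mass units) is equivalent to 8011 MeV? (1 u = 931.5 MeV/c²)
m = E/c² = 8.6 u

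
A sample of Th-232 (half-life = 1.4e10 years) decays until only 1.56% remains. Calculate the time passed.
t = t½ × log₂(N₀/N) = 8.403e10 years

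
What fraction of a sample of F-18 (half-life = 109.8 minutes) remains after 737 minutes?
N/N₀ = (1/2)^(t/t½) = 0.009537 = 0.954%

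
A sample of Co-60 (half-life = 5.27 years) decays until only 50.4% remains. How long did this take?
t = t½ × log₂(N₀/N) = 5.209 years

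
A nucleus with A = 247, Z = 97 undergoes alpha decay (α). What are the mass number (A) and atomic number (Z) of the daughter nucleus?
Daughter: A = 243, Z = 95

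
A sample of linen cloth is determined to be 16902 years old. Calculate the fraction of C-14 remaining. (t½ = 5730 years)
N/N₀ = (1/2)^(t/t½) = 0.1294 = 12.9%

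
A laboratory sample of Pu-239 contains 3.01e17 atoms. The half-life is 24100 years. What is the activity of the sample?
A = λN = 8.657e12 decays/year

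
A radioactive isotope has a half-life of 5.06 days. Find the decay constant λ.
λ = ln(2)/t½ = 0.137 day⁻¹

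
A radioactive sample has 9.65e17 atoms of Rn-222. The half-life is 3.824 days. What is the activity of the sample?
A = λN = 1.749e17 decays/day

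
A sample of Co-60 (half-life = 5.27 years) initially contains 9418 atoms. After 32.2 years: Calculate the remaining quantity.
N = N₀(1/2)^(t/t½) = 136.3 atoms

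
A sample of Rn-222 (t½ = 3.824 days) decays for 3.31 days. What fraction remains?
N/N₀ = (1/2)^(t/t½) = 0.5488 = 54.9%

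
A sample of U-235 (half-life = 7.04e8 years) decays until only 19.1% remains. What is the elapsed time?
t = t½ × log₂(N₀/N) = 1.681e9 years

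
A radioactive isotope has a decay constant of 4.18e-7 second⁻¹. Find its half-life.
t½ = ln(2)/λ = 1.658e6 seconds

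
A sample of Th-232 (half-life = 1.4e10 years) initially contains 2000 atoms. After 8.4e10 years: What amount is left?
N = N₀(1/2)^(t/t½) = 31.25 atoms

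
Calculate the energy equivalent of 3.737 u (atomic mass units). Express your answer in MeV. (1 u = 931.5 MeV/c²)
E = mc² = 3481 MeV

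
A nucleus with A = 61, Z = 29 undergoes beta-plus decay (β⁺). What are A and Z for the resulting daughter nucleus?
Daughter: A = 61, Z = 28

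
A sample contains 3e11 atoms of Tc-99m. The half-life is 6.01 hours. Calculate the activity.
A = λN = 3.46e10 decays/hour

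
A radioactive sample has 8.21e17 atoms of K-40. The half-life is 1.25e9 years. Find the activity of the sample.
A = λN = 4.553e8 decays/year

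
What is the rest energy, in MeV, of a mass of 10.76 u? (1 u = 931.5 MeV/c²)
E = mc² = 10020 MeV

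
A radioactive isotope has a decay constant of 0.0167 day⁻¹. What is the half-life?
t½ = ln(2)/λ = 41.51 days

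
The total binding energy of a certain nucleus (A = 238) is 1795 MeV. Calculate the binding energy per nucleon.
B.E./A = 1795/238 = 7.542 MeV/nucleon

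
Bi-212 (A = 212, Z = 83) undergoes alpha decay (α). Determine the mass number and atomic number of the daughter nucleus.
Daughter: A = 208, Z = 81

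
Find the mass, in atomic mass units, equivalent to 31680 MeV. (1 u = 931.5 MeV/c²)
m = E/c² = 34.01 u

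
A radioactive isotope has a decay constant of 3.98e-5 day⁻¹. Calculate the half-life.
t½ = ln(2)/λ = 17420 days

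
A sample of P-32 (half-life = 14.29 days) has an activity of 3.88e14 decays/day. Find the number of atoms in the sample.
N = A/λ = 7.999e15 atoms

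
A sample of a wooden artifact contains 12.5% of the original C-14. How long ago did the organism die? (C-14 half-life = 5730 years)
Age = t½ × log₂(1/ratio) = 17190 years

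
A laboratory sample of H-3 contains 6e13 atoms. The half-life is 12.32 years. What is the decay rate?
A = λN = 3.376e12 decays/year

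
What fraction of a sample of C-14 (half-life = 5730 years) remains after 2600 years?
N/N₀ = (1/2)^(t/t½) = 0.7301 = 73%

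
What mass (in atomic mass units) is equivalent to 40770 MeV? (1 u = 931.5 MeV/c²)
m = E/c² = 43.77 u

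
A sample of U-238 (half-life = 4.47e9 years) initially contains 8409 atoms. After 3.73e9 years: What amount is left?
N = N₀(1/2)^(t/t½) = 4716 atoms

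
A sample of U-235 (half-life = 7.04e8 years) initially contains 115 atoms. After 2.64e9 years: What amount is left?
N = N₀(1/2)^(t/t½) = 8.547 atoms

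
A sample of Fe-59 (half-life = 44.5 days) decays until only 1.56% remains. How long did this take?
t = t½ × log₂(N₀/N) = 267.1 days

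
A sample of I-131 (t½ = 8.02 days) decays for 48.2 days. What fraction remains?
N/N₀ = (1/2)^(t/t½) = 0.01552 = 1.55%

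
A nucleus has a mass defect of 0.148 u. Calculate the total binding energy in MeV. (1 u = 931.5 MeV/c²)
B.E. = Δm × 931.5 = 137.9 MeV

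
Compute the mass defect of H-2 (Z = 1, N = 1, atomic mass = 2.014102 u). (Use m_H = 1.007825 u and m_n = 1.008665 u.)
Δm = Z·m_H + N·m_n − M = 0.002388 u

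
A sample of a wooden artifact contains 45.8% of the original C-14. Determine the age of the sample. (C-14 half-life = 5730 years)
Age = t½ × log₂(1/ratio) = 6455 years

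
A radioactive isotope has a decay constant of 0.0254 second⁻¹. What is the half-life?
t½ = ln(2)/λ = 27.29 seconds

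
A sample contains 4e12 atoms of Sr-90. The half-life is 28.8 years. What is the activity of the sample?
A = λN = 9.627e10 decays/year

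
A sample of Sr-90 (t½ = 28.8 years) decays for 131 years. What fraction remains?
N/N₀ = (1/2)^(t/t½) = 0.04273 = 4.27%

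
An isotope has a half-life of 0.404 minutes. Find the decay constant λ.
λ = ln(2)/t½ = 1.716 minute⁻¹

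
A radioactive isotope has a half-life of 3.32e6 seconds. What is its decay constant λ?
λ = ln(2)/t½ = 2.088e-7 second⁻¹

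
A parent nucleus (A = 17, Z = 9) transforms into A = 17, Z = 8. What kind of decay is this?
ΔA = 0, ΔZ = -1 ⇒ beta-plus decay (β⁺) or electron capture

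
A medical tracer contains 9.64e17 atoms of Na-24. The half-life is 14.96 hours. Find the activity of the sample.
A = λN = 4.467e16 decays/hour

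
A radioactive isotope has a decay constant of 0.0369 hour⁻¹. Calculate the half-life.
t½ = ln(2)/λ = 18.78 hours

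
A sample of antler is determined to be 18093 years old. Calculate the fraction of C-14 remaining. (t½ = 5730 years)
N/N₀ = (1/2)^(t/t½) = 0.1121 = 11.2%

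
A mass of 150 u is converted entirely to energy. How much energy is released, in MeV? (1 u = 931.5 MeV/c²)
E = mc² = 1.397e5 MeV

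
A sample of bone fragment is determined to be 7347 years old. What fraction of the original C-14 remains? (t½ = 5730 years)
N/N₀ = (1/2)^(t/t½) = 0.4112 = 41.1%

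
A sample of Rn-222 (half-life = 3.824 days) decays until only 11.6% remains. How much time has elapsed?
t = t½ × log₂(N₀/N) = 11.88 days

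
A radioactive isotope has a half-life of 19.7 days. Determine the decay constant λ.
λ = ln(2)/t½ = 0.03519 day⁻¹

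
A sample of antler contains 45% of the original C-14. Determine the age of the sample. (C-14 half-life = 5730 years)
Age = t½ × log₂(1/ratio) = 6601 years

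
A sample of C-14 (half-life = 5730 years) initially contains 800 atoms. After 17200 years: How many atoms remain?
N = N₀(1/2)^(t/t½) = 99.88 atoms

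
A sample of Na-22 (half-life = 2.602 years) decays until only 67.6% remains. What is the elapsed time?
t = t½ × log₂(N₀/N) = 1.47 years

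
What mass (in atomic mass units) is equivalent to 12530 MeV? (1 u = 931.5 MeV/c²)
m = E/c² = 13.45 u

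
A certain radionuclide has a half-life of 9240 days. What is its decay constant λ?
λ = ln(2)/t½ = 7.502e-5 day⁻¹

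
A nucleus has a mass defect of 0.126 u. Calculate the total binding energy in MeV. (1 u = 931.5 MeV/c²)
B.E. = Δm × 931.5 = 117.4 MeV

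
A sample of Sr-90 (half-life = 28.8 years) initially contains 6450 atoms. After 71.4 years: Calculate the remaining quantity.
N = N₀(1/2)^(t/t½) = 1157 atoms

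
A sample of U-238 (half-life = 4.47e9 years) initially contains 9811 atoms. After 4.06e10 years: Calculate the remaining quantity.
N = N₀(1/2)^(t/t½) = 18.09 atoms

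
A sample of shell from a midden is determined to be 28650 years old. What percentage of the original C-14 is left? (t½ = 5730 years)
N/N₀ = (1/2)^(t/t½) = 0.03125 = 3.12%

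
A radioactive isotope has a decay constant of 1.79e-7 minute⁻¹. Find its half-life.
t½ = ln(2)/λ = 3.872e6 minutes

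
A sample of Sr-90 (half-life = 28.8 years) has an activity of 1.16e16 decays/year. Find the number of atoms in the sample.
N = A/λ = 4.82e17 atoms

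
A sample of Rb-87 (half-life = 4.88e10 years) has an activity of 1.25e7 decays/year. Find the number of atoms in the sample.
N = A/λ = 8.8e17 atoms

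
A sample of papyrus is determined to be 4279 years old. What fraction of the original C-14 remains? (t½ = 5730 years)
N/N₀ = (1/2)^(t/t½) = 0.5959 = 59.6%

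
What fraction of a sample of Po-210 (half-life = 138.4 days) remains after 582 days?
N/N₀ = (1/2)^(t/t½) = 0.05421 = 5.42%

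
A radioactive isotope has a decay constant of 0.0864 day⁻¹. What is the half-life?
t½ = ln(2)/λ = 8.023 days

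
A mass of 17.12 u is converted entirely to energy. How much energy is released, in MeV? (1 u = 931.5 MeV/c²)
E = mc² = 15950 MeV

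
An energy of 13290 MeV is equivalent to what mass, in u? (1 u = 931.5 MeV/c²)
m = E/c² = 14.27 u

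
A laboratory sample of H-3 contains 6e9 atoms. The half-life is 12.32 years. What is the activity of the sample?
A = λN = 3.376e8 decays/year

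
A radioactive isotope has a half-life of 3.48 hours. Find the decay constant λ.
λ = ln(2)/t½ = 0.1992 hour⁻¹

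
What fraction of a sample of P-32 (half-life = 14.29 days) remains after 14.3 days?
N/N₀ = (1/2)^(t/t½) = 0.4998 = 50%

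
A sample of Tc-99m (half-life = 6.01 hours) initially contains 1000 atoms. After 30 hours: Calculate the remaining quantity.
N = N₀(1/2)^(t/t½) = 31.43 atoms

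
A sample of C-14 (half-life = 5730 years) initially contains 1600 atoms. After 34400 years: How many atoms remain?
N = N₀(1/2)^(t/t½) = 24.94 atoms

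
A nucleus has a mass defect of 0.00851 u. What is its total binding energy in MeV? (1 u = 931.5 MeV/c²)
B.E. = Δm × 931.5 = 7.927 MeV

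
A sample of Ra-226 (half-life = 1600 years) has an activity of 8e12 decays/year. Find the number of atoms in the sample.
N = A/λ = 1.847e16 atoms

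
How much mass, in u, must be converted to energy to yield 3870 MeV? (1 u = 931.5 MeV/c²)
m = E/c² = 4.155 u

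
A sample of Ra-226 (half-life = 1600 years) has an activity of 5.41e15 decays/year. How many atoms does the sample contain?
N = A/λ = 1.249e19 atoms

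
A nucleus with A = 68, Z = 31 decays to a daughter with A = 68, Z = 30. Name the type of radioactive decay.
ΔA = 0, ΔZ = -1 ⇒ beta-plus decay (β⁺) or electron capture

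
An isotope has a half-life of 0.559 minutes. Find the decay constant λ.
λ = ln(2)/t½ = 1.24 minute⁻¹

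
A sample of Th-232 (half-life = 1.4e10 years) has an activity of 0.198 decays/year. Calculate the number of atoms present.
N = A/λ = 3.999e9 atoms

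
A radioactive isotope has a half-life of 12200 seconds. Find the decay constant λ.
λ = ln(2)/t½ = 5.682e-5 second⁻¹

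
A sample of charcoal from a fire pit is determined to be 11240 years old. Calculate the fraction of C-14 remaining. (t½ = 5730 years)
N/N₀ = (1/2)^(t/t½) = 0.2567 = 25.7%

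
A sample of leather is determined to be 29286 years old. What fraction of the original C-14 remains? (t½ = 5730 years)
N/N₀ = (1/2)^(t/t½) = 0.02894 = 2.89%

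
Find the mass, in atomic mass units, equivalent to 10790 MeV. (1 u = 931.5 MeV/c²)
m = E/c² = 11.58 u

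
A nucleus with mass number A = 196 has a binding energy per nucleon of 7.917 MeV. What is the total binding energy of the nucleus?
B.E. = 7.917 × 196 = 1552 MeV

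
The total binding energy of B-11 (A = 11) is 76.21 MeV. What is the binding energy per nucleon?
B.E./A = 76.21/11 = 6.928 MeV/nucleon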